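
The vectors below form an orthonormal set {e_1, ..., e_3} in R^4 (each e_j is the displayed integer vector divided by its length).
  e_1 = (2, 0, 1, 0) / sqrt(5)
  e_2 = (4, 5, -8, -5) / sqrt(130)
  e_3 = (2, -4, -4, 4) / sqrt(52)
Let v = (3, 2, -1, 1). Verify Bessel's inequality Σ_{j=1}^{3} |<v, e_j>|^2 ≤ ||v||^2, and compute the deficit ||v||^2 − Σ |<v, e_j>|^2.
Σ |<v, e_j>|^2 = 21/2; ||v||^2 = 15; deficit = 9/2

Write each e_j = u_j / sqrt(<u_j, u_j>) where u_j is the displayed integer vector. Then <v, e_j> = <v, u_j> / sqrt(<u_j, u_j>), so |<v, e_j>|^2 = <v, u_j>^2 / <u_j, u_j>.
Coefficients: <v, e_1> = 5/sqrt(5), <v, e_2> = 25/sqrt(130), <v, e_3> = 6/sqrt(52).
Square and sum: Σ |<v, e_j>|^2 = 21/2.
Compute ||v||^2 = v·v = 15.
Deficit = 15 − 21/2 = 9/2 ≥ 0, confirming Bessel's inequality. (The deficit equals ||v − Σ <v,e_j> e_j||^2, the squared distance from v to span{e_j}.)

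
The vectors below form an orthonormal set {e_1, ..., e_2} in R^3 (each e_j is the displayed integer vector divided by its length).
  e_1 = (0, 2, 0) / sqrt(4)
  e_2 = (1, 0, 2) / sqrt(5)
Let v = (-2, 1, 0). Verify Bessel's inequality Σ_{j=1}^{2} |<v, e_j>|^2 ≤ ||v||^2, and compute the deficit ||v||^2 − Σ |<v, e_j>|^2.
Σ |<v, e_j>|^2 = 9/5; ||v||^2 = 5; deficit = 16/5

Write each e_j = u_j / sqrt(<u_j, u_j>) where u_j is the displayed integer vector. Then <v, e_j> = <v, u_j> / sqrt(<u_j, u_j>), so |<v, e_j>|^2 = <v, u_j>^2 / <u_j, u_j>.
Coefficients: <v, e_1> = 2/sqrt(4), <v, e_2> = -2/sqrt(5).
Square and sum: Σ |<v, e_j>|^2 = 9/5.
Compute ||v||^2 = v·v = 5.
Deficit = 5 − 9/5 = 16/5 ≥ 0, confirming Bessel's inequality. (The deficit equals ||v − Σ <v,e_j> e_j||^2, the squared distance from v to span{e_j}.)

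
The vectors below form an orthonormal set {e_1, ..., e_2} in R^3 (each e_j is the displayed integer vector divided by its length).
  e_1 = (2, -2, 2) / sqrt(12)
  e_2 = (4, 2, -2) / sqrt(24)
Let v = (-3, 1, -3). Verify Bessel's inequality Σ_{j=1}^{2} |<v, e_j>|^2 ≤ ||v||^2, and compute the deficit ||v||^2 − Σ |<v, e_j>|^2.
Σ |<v, e_j>|^2 = 17; ||v||^2 = 19; deficit = 2

Write each e_j = u_j / sqrt(<u_j, u_j>) where u_j is the displayed integer vector. Then <v, e_j> = <v, u_j> / sqrt(<u_j, u_j>), so |<v, e_j>|^2 = <v, u_j>^2 / <u_j, u_j>.
Coefficients: <v, e_1> = -14/sqrt(12), <v, e_2> = -4/sqrt(24).
Square and sum: Σ |<v, e_j>|^2 = 17.
Compute ||v||^2 = v·v = 19.
Deficit = 19 − 17 = 2 ≥ 0, confirming Bessel's inequality. (The deficit equals ||v − Σ <v,e_j> e_j||^2, the squared distance from v to span{e_j}.)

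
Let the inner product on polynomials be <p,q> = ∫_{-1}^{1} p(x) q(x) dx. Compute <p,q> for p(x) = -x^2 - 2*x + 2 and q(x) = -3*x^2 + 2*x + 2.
<p,q> = 6/5

Expand the product: p(x)·q(x) = 3*x^4 + 4*x^3 - 12*x^2 + 4.
∫_{-1}^{1} of each monomial x^k gives [2/(k+1) if k even, 0 if k odd]. Integrating term-by-term (or equivalently evaluating the antiderivative F(x) = 3*x^5/5 + x^4 - 4*x^3 + 4*x at the endpoints):
  F(1) − F(−1) = 8/5 − (2/5) = 6/5.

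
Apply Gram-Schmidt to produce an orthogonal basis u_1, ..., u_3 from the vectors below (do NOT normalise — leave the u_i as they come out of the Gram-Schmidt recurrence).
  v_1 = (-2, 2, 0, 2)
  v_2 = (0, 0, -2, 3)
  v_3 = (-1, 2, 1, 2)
Orthogonal basis:
  u_1 = (-2, 2, 0, 2)
  u_2 = (1, -1, -2, 2)
  u_3 = (23/30, 7/30, 4/5, 8/15)

Apply the Gram-Schmidt recurrence
  u_1 = v_1
  u_i = v_i − Σ_{j<i} ((v_i · u_j) / (u_j · u_j)) · u_j.

Step by step this gives:
  u_1 = (-2, 2, 0, 2)
  u_2 = (1, -1, -2, 2)
  u_3 = (23/30, 7/30, 4/5, 8/15)

Orthogonality check:
  u_2 · u_1 = 0 (should be 0)
  u_3 · u_1 = 0 (should be 0)
  u_3 · u_2 = 0 (should be 0)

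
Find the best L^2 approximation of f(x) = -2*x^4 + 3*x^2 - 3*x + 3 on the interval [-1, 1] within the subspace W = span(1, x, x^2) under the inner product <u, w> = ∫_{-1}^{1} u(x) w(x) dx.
g(x) = 9*x^2/7 - 3*x + 111/35

The best approximation g ∈ W is the orthogonal projection of f onto W. Writing g = a_0 + a_1 x + a_2 x^2, the coefficients solve the normal equations G · a = b where
  G_{ij} = <φ_i, φ_j> and b_i = <f, φ_i>, with φ_0 = 1, φ_1 = x, φ_2 = x^2.
G =
  [2, 0, 2/3]
  [0, 2/3, 0]
  [2/3, 0, 2/5],
b = (36/5, -2, 92/35).
Solving gives a_0 = 111/35, a_1 = -3, a_2 = 9/7, so
  g(x) = 9*x^2/7 - 3*x + 111/35.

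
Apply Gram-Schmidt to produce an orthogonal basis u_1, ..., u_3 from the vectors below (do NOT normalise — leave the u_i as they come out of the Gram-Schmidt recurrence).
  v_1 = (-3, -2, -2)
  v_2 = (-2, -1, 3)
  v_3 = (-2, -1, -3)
Orthogonal basis:
  u_1 = (-3, -2, -2)
  u_2 = (-28/17, -13/17, 55/17)
  u_3 = (-8/39, 1/3, -1/39)

Apply the Gram-Schmidt recurrence
  u_1 = v_1
  u_i = v_i − Σ_{j<i} ((v_i · u_j) / (u_j · u_j)) · u_j.

Step by step this gives:
  u_1 = (-3, -2, -2)
  u_2 = (-28/17, -13/17, 55/17)
  u_3 = (-8/39, 1/3, -1/39)

Orthogonality check:
  u_2 · u_1 = 0 (should be 0)
  u_3 · u_1 = 0 (should be 0)
  u_3 · u_2 = 0 (should be 0)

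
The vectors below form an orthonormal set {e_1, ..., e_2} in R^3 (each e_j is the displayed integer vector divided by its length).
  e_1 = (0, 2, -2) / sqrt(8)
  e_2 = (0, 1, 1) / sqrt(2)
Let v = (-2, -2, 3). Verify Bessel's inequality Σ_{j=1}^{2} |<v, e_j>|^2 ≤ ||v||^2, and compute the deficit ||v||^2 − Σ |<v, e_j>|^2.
Σ |<v, e_j>|^2 = 13; ||v||^2 = 17; deficit = 4

Write each e_j = u_j / sqrt(<u_j, u_j>) where u_j is the displayed integer vector. Then <v, e_j> = <v, u_j> / sqrt(<u_j, u_j>), so |<v, e_j>|^2 = <v, u_j>^2 / <u_j, u_j>.
Coefficients: <v, e_1> = -10/sqrt(8), <v, e_2> = 1/sqrt(2).
Square and sum: Σ |<v, e_j>|^2 = 13.
Compute ||v||^2 = v·v = 17.
Deficit = 17 − 13 = 4 ≥ 0, confirming Bessel's inequality. (The deficit equals ||v − Σ <v,e_j> e_j||^2, the squared distance from v to span{e_j}.)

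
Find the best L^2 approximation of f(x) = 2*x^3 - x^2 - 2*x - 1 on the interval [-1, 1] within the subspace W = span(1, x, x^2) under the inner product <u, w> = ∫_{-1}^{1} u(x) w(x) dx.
g(x) = -x^2 - 4*x/5 - 1

The best approximation g ∈ W is the orthogonal projection of f onto W. Writing g = a_0 + a_1 x + a_2 x^2, the coefficients solve the normal equations G · a = b where
  G_{ij} = <φ_i, φ_j> and b_i = <f, φ_i>, with φ_0 = 1, φ_1 = x, φ_2 = x^2.
G =
  [2, 0, 2/3]
  [0, 2/3, 0]
  [2/3, 0, 2/5],
b = (-8/3, -8/15, -16/15).
Solving gives a_0 = -1, a_1 = -4/5, a_2 = -1, so
  g(x) = -x^2 - 4*x/5 - 1.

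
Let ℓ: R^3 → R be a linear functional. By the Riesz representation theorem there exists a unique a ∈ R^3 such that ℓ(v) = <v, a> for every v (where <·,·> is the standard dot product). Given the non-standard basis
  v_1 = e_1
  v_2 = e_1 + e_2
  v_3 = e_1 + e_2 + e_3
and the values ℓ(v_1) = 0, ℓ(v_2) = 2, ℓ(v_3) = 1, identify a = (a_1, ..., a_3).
a = (0, 2, -1)

Write a = (a_1, ..., a_3) in the standard basis. For each basis vector v_i, ℓ(v_i) = <v_i, a> is a linear equation in the a_j's. Collect the n equations into a matrix system V a = ℓ, where row i of V is v_i (expressed in the standard basis). Since V is invertible (lower-triangular with 1s on the diagonal, up to permutation), solve by back-substitution:
  V =
[[1, 0, 0],
 [1, 1, 0],
 [1, 1, 1]]
  V a = (0, 2, 1)
Solving gives a = (0, 2, -1).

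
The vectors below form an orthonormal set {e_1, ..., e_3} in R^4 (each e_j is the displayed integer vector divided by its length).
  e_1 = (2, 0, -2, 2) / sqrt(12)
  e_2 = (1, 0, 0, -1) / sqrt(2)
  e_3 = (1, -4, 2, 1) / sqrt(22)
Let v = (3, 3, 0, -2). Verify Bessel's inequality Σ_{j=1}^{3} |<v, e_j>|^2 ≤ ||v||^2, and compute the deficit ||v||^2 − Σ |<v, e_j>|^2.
Σ |<v, e_j>|^2 = 55/3; ||v||^2 = 22; deficit = 11/3

Write each e_j = u_j / sqrt(<u_j, u_j>) where u_j is the displayed integer vector. Then <v, e_j> = <v, u_j> / sqrt(<u_j, u_j>), so |<v, e_j>|^2 = <v, u_j>^2 / <u_j, u_j>.
Coefficients: <v, e_1> = 2/sqrt(12), <v, e_2> = 5/sqrt(2), <v, e_3> = -11/sqrt(22).
Square and sum: Σ |<v, e_j>|^2 = 55/3.
Compute ||v||^2 = v·v = 22.
Deficit = 22 − 55/3 = 11/3 ≥ 0, confirming Bessel's inequality. (The deficit equals ||v − Σ <v,e_j> e_j||^2, the squared distance from v to span{e_j}.)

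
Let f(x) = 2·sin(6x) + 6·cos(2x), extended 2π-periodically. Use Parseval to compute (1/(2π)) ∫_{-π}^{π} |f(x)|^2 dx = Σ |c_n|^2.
Σ |c_n|^2 = 20

Expand |f|^2 and use orthogonality of {sin(nx), cos(mx)} on [-π, π]:
  ∫_{-π}^{π} sin(nx)^2 dx = π, ∫ cos(mx)^2 dx = π, and cross terms integrate to 0.
So ∫_{-π}^{π} f(x)^2 dx = 2^2 · π + 6^2 · π = (4 + 36)π.
Divide by 2π: (4 + 36)/2 = 20.
By Parseval, this equals Σ |c_n|^2.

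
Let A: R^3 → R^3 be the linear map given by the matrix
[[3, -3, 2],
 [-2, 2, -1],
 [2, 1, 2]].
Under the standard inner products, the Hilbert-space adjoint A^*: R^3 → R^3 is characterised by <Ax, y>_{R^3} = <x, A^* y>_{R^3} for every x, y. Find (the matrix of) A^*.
A^* = A^T =
[[3, -2, 2],
 [-3, 2, 1],
 [2, -1, 2]]

For real matrices with standard dot products, the defining identity <Ax, y> = <x, A^* y> gives (Ax)^T y = x^T (A^*) y, i.e. x^T A^T y = x^T (A^*) y. Since this holds for all x, y, we must have A^* = A^T. Therefore
A^* =
[[3, -2, 2],
 [-3, 2, 1],
 [2, -1, 2]].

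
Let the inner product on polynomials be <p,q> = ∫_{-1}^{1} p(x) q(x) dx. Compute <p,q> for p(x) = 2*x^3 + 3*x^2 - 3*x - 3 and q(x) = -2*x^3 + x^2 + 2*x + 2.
<p,q> = -348/35

Expand the product: p(x)·q(x) = -4*x^6 - 4*x^5 + 13*x^4 + 13*x^3 - 3*x^2 - 12*x - 6.
∫_{-1}^{1} of each monomial x^k gives [2/(k+1) if k even, 0 if k odd]. Integrating term-by-term (or equivalently evaluating the antiderivative F(x) = -4*x^7/7 - 2*x^6/3 + 13*x^5/5 + 13*x^4/4 - x^3 - 6*x^2 - 6*x at the endpoints):
  F(1) − F(−1) = -3523/420 − (653/420) = -348/35.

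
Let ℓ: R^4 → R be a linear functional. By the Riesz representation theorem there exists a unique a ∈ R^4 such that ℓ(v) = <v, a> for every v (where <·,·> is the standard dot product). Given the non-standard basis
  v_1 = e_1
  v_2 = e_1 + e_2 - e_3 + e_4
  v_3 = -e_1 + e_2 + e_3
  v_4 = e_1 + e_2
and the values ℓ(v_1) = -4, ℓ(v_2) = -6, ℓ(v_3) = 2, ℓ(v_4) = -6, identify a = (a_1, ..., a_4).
a = (-4, -2, 0, 0)

Write a = (a_1, ..., a_4) in the standard basis. For each basis vector v_i, ℓ(v_i) = <v_i, a> is a linear equation in the a_j's. Collect the n equations into a matrix system V a = ℓ, where row i of V is v_i (expressed in the standard basis). Since V is invertible (lower-triangular with 1s on the diagonal, up to permutation), solve by back-substitution:
  V =
[[1, 0, 0, 0],
 [1, 1, -1, 1],
 [-1, 1, 1, 0],
 [1, 1, 0, 0]]
  V a = (-4, -6, 2, -6)
Solving gives a = (-4, -2, 0, 0).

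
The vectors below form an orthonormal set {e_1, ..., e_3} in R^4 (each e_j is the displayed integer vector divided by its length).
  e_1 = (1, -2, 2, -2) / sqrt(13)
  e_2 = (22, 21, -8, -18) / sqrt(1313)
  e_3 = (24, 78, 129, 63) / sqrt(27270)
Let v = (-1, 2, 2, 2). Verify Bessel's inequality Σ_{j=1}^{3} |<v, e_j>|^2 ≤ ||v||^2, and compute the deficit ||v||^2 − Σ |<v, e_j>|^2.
Σ |<v, e_j>|^2 = 187/15; ||v||^2 = 13; deficit = 8/15

Write each e_j = u_j / sqrt(<u_j, u_j>) where u_j is the displayed integer vector. Then <v, e_j> = <v, u_j> / sqrt(<u_j, u_j>), so |<v, e_j>|^2 = <v, u_j>^2 / <u_j, u_j>.
Coefficients: <v, e_1> = -5/sqrt(13), <v, e_2> = -32/sqrt(1313), <v, e_3> = 516/sqrt(27270).
Square and sum: Σ |<v, e_j>|^2 = 187/15.
Compute ||v||^2 = v·v = 13.
Deficit = 13 − 187/15 = 8/15 ≥ 0, confirming Bessel's inequality. (The deficit equals ||v − Σ <v,e_j> e_j||^2, the squared distance from v to span{e_j}.)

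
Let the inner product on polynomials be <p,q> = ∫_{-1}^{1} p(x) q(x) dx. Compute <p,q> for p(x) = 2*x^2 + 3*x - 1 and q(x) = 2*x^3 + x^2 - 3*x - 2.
<p,q> = -32/15

Expand the product: p(x)·q(x) = 4*x^5 + 8*x^4 - 5*x^3 - 14*x^2 - 3*x + 2.
∫_{-1}^{1} of each monomial x^k gives [2/(k+1) if k even, 0 if k odd]. Integrating term-by-term (or equivalently evaluating the antiderivative F(x) = 2*x^6/3 + 8*x^5/5 - 5*x^4/4 - 14*x^3/3 - 3*x^2/2 + 2*x at the endpoints):
  F(1) − F(−1) = -63/20 − (-61/60) = -32/15.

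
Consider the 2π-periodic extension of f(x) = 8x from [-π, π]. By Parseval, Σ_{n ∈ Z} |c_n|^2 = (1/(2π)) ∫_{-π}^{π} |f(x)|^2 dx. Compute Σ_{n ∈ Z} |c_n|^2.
Σ |c_n|^2 = 64π^2/3

Expand and integrate term by term over [-π, π]:
  ∫ (8x)^2 dx = 64·(2π^3/3); ∫ 2·8·(0)·x dx = 0 (odd integrand); ∫ 0^2 dx = 0·2π.
So (1/(2π)) ∫_{-π}^{π} (8x)^2 dx = 64π^2/3 + 0 = 64π^2/3.
Parseval ⇒ Σ |c_n|^2 = 64π^2/3.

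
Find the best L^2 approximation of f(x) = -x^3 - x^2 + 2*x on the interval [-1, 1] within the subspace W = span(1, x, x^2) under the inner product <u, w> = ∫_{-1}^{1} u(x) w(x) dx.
g(x) = -x^2 + 7*x/5

The best approximation g ∈ W is the orthogonal projection of f onto W. Writing g = a_0 + a_1 x + a_2 x^2, the coefficients solve the normal equations G · a = b where
  G_{ij} = <φ_i, φ_j> and b_i = <f, φ_i>, with φ_0 = 1, φ_1 = x, φ_2 = x^2.
G =
  [2, 0, 2/3]
  [0, 2/3, 0]
  [2/3, 0, 2/5],
b = (-2/3, 14/15, -2/5).
Solving gives a_0 = 0, a_1 = 7/5, a_2 = -1, so
  g(x) = -x^2 + 7*x/5.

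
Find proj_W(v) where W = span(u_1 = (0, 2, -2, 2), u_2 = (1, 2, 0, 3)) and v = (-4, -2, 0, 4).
proj_W(v) = (2/17, 12/17, -8/17, 14/17)

Set up U = [u_1 | ... | u_2] ∈ R^(4×2). The projector onto W = col(U) is P = U (U^T U)^(-1) U^T.
Compute U^T U =
  [12, 10]
  [10, 14],
and U^T v = (4, 4).
Solve U^T U · c = U^T v for the coefficients: c = (4/17, 2/17). The projection is proj_W(v) = U c.
Check: (v - proj_W(v)) · u_1 = 0  (should be 0).
Check: (v - proj_W(v)) · u_2 = 0  (should be 0).
Result: proj_W(v) = (2/17, 12/17, -8/17, 14/17).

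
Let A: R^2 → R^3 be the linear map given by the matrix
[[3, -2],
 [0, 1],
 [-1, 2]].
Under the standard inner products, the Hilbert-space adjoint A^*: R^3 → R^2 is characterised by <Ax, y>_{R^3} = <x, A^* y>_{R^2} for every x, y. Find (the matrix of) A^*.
A^* = A^T =
[[3, 0, -1],
 [-2, 1, 2]]

For real matrices with standard dot products, the defining identity <Ax, y> = <x, A^* y> gives (Ax)^T y = x^T (A^*) y, i.e. x^T A^T y = x^T (A^*) y. Since this holds for all x, y, we must have A^* = A^T. Therefore
A^* =
[[3, 0, -1],
 [-2, 1, 2]].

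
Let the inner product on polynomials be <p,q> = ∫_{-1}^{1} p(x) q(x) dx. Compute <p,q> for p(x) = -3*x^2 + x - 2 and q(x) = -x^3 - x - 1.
<p,q> = 74/15

Expand the product: p(x)·q(x) = 3*x^5 - x^4 + 5*x^3 + 2*x^2 + x + 2.
∫_{-1}^{1} of each monomial x^k gives [2/(k+1) if k even, 0 if k odd]. Integrating term-by-term (or equivalently evaluating the antiderivative F(x) = x^6/2 - x^5/5 + 5*x^4/4 + 2*x^3/3 + x^2/2 + 2*x at the endpoints):
  F(1) − F(−1) = 283/60 − (-13/60) = 74/15.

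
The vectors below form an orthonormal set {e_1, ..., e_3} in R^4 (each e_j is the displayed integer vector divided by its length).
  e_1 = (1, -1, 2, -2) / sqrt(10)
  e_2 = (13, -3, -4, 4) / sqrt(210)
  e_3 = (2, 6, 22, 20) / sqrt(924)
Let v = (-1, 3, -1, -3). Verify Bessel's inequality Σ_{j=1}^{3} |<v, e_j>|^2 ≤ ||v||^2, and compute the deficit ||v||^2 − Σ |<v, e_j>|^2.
Σ |<v, e_j>|^2 = 9; ||v||^2 = 20; deficit = 11

Write each e_j = u_j / sqrt(<u_j, u_j>) where u_j is the displayed integer vector. Then <v, e_j> = <v, u_j> / sqrt(<u_j, u_j>), so |<v, e_j>|^2 = <v, u_j>^2 / <u_j, u_j>.
Coefficients: <v, e_1> = 0/sqrt(10), <v, e_2> = -30/sqrt(210), <v, e_3> = -66/sqrt(924).
Square and sum: Σ |<v, e_j>|^2 = 9.
Compute ||v||^2 = v·v = 20.
Deficit = 20 − 9 = 11 ≥ 0, confirming Bessel's inequality. (The deficit equals ||v − Σ <v,e_j> e_j||^2, the squared distance from v to span{e_j}.)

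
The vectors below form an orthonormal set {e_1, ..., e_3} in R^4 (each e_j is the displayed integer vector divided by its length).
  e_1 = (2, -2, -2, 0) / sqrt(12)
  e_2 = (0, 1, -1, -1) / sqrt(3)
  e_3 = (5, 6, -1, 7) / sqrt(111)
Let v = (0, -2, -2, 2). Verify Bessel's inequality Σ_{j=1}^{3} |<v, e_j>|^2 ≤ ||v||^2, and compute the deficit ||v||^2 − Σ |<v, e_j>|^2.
Σ |<v, e_j>|^2 = 252/37; ||v||^2 = 12; deficit = 192/37

Write each e_j = u_j / sqrt(<u_j, u_j>) where u_j is the displayed integer vector. Then <v, e_j> = <v, u_j> / sqrt(<u_j, u_j>), so |<v, e_j>|^2 = <v, u_j>^2 / <u_j, u_j>.
Coefficients: <v, e_1> = 8/sqrt(12), <v, e_2> = -2/sqrt(3), <v, e_3> = 4/sqrt(111).
Square and sum: Σ |<v, e_j>|^2 = 252/37.
Compute ||v||^2 = v·v = 12.
Deficit = 12 − 252/37 = 192/37 ≥ 0, confirming Bessel's inequality. (The deficit equals ||v − Σ <v,e_j> e_j||^2, the squared distance from v to span{e_j}.)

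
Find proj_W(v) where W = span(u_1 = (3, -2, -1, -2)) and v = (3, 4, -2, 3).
proj_W(v) = (-1/2, 1/3, 1/6, 1/3)

Set up U = [u_1 | ... | u_1] ∈ R^(4×1). The projector onto W = col(U) is P = U (U^T U)^(-1) U^T.
Compute U^T U =
  [18],
and U^T v = (-3).
Solve U^T U · c = U^T v for the coefficients: c = (-1/6). The projection is proj_W(v) = U c.
Check: (v - proj_W(v)) · u_1 = 0  (should be 0).
Result: proj_W(v) = (-1/2, 1/3, 1/6, 1/3).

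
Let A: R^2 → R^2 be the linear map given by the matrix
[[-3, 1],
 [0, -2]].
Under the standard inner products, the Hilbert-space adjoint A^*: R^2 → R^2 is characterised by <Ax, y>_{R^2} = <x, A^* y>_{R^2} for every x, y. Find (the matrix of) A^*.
A^* = A^T =
[[-3, 0],
 [1, -2]]

For real matrices with standard dot products, the defining identity <Ax, y> = <x, A^* y> gives (Ax)^T y = x^T (A^*) y, i.e. x^T A^T y = x^T (A^*) y. Since this holds for all x, y, we must have A^* = A^T. Therefore
A^* =
[[-3, 0],
 [1, -2]].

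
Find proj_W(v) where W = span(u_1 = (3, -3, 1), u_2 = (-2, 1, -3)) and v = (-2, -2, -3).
proj_W(v) = (-38/61, -97/122, -429/122)

Set up U = [u_1 | ... | u_2] ∈ R^(3×2). The projector onto W = col(U) is P = U (U^T U)^(-1) U^T.
Compute U^T U =
  [19, -12]
  [-12, 14],
and U^T v = (-3, 11).
Solve U^T U · c = U^T v for the coefficients: c = (45/61, 173/122). The projection is proj_W(v) = U c.
Check: (v - proj_W(v)) · u_1 = 0  (should be 0).
Check: (v - proj_W(v)) · u_2 = 0  (should be 0).
Result: proj_W(v) = (-38/61, -97/122, -429/122).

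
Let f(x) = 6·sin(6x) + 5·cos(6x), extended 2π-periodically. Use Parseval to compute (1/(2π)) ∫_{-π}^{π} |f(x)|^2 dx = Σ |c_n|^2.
Σ |c_n|^2 = 61/2

Expand |f|^2 and use orthogonality of {sin(nx), cos(mx)} on [-π, π]:
  ∫_{-π}^{π} sin(nx)^2 dx = π, ∫ cos(mx)^2 dx = π, and cross terms integrate to 0.
So ∫_{-π}^{π} f(x)^2 dx = 6^2 · π + 5^2 · π = (36 + 25)π.
Divide by 2π: (36 + 25)/2 = 61/2.
By Parseval, this equals Σ |c_n|^2.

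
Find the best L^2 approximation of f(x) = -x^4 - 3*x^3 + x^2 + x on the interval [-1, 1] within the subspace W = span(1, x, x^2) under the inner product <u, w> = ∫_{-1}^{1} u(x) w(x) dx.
g(x) = x^2/7 - 4*x/5 + 3/35

The best approximation g ∈ W is the orthogonal projection of f onto W. Writing g = a_0 + a_1 x + a_2 x^2, the coefficients solve the normal equations G · a = b where
  G_{ij} = <φ_i, φ_j> and b_i = <f, φ_i>, with φ_0 = 1, φ_1 = x, φ_2 = x^2.
G =
  [2, 0, 2/3]
  [0, 2/3, 0]
  [2/3, 0, 2/5],
b = (4/15, -8/15, 4/35).
Solving gives a_0 = 3/35, a_1 = -4/5, a_2 = 1/7, so
  g(x) = x^2/7 - 4*x/5 + 3/35.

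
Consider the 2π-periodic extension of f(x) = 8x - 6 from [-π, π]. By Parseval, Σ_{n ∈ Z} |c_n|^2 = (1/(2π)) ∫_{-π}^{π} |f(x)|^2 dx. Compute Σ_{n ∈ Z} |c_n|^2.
Σ |c_n|^2 = 64π^2/3 + 36

Expand and integrate term by term over [-π, π]:
  ∫ (8x)^2 dx = 64·(2π^3/3); ∫ 2·8·(-6)·x dx = 0 (odd integrand); ∫ (-6)^2 dx = 36·2π.
So (1/(2π)) ∫_{-π}^{π} (8x - 6)^2 dx = 64π^2/3 + 36 = 64π^2/3 + 36.
Parseval ⇒ Σ |c_n|^2 = 64π^2/3 + 36.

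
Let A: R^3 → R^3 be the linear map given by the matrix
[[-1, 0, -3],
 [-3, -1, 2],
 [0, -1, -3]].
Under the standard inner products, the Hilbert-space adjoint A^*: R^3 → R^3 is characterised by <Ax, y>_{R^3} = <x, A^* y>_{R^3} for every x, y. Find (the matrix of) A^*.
A^* = A^T =
[[-1, -3, 0],
 [0, -1, -1],
 [-3, 2, -3]]

For real matrices with standard dot products, the defining identity <Ax, y> = <x, A^* y> gives (Ax)^T y = x^T (A^*) y, i.e. x^T A^T y = x^T (A^*) y. Since this holds for all x, y, we must have A^* = A^T. Therefore
A^* =
[[-1, -3, 0],
 [0, -1, -1],
 [-3, 2, -3]].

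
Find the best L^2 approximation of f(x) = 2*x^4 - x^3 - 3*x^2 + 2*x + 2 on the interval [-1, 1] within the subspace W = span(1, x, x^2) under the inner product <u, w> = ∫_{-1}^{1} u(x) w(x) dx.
g(x) = -9*x^2/7 + 7*x/5 + 64/35

The best approximation g ∈ W is the orthogonal projection of f onto W. Writing g = a_0 + a_1 x + a_2 x^2, the coefficients solve the normal equations G · a = b where
  G_{ij} = <φ_i, φ_j> and b_i = <f, φ_i>, with φ_0 = 1, φ_1 = x, φ_2 = x^2.
G =
  [2, 0, 2/3]
  [0, 2/3, 0]
  [2/3, 0, 2/5],
b = (14/5, 14/15, 74/105).
Solving gives a_0 = 64/35, a_1 = 7/5, a_2 = -9/7, so
  g(x) = -9*x^2/7 + 7*x/5 + 64/35.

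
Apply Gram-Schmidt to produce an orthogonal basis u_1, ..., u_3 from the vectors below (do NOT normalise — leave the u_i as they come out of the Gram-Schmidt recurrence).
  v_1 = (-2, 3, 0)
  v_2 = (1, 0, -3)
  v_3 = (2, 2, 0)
Orthogonal basis:
  u_1 = (-2, 3, 0)
  u_2 = (9/13, 6/13, -3)
  u_3 = (15/7, 10/7, 5/7)

Apply the Gram-Schmidt recurrence
  u_1 = v_1
  u_i = v_i − Σ_{j<i} ((v_i · u_j) / (u_j · u_j)) · u_j.

Step by step this gives:
  u_1 = (-2, 3, 0)
  u_2 = (9/13, 6/13, -3)
  u_3 = (15/7, 10/7, 5/7)

Orthogonality check:
  u_2 · u_1 = 0 (should be 0)
  u_3 · u_1 = 0 (should be 0)
  u_3 · u_2 = 0 (should be 0)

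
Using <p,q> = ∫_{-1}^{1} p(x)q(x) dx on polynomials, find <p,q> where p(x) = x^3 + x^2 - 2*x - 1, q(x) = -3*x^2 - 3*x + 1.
<p,q> = 34/15

Expand the product: p(x)·q(x) = -3*x^5 - 6*x^4 + 4*x^3 + 10*x^2 + x - 1.
∫_{-1}^{1} of each monomial x^k gives [2/(k+1) if k even, 0 if k odd]. Integrating term-by-term (or equivalently evaluating the antiderivative F(x) = -x^6/2 - 6*x^5/5 + x^4 + 10*x^3/3 + x^2/2 - x at the endpoints):
  F(1) − F(−1) = 32/15 − (-2/15) = 34/15.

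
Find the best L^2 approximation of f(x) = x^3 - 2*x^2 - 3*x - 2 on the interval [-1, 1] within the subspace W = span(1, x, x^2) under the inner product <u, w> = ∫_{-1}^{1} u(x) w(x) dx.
g(x) = -2*x^2 - 12*x/5 - 2

The best approximation g ∈ W is the orthogonal projection of f onto W. Writing g = a_0 + a_1 x + a_2 x^2, the coefficients solve the normal equations G · a = b where
  G_{ij} = <φ_i, φ_j> and b_i = <f, φ_i>, with φ_0 = 1, φ_1 = x, φ_2 = x^2.
G =
  [2, 0, 2/3]
  [0, 2/3, 0]
  [2/3, 0, 2/5],
b = (-16/3, -8/5, -32/15).
Solving gives a_0 = -2, a_1 = -12/5, a_2 = -2, so
  g(x) = -2*x^2 - 12*x/5 - 2.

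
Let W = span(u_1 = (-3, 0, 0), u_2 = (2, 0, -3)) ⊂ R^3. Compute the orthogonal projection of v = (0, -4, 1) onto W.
proj_W(v) = (0, 0, 1)

Set up U = [u_1 | ... | u_2] ∈ R^(3×2). The projector onto W = col(U) is P = U (U^T U)^(-1) U^T.
Compute U^T U =
  [9, -6]
  [-6, 13],
and U^T v = (0, -3).
Solve U^T U · c = U^T v for the coefficients: c = (-2/9, -1/3). The projection is proj_W(v) = U c.
Check: (v - proj_W(v)) · u_1 = 0  (should be 0).
Check: (v - proj_W(v)) · u_2 = 0  (should be 0).
Result: proj_W(v) = (0, 0, 1).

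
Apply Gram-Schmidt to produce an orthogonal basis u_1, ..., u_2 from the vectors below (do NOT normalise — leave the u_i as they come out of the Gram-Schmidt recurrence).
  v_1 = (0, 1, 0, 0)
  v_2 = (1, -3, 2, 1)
Orthogonal basis:
  u_1 = (0, 1, 0, 0)
  u_2 = (1, 0, 2, 1)

Apply the Gram-Schmidt recurrence
  u_1 = v_1
  u_i = v_i − Σ_{j<i} ((v_i · u_j) / (u_j · u_j)) · u_j.

Step by step this gives:
  u_1 = (0, 1, 0, 0)
  u_2 = (1, 0, 2, 1)

Orthogonality check:
  u_2 · u_1 = 0 (should be 0)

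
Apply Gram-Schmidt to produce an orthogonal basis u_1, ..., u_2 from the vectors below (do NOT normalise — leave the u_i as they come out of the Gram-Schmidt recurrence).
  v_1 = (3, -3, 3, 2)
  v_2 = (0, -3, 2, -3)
Orthogonal basis:
  u_1 = (3, -3, 3, 2)
  u_2 = (-27/31, -66/31, 35/31, -111/31)

Apply the Gram-Schmidt recurrence
  u_1 = v_1
  u_i = v_i − Σ_{j<i} ((v_i · u_j) / (u_j · u_j)) · u_j.

Step by step this gives:
  u_1 = (3, -3, 3, 2)
  u_2 = (-27/31, -66/31, 35/31, -111/31)

Orthogonality check:
  u_2 · u_1 = 0 (should be 0)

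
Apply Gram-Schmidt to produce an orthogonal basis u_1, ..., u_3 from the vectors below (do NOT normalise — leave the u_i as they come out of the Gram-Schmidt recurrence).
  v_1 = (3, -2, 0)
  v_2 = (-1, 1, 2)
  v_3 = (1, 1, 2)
Orthogonal basis:
  u_1 = (3, -2, 0)
  u_2 = (2/13, 3/13, 2)
  u_3 = (32/53, 48/53, -8/53)

Apply the Gram-Schmidt recurrence
  u_1 = v_1
  u_i = v_i − Σ_{j<i} ((v_i · u_j) / (u_j · u_j)) · u_j.

Step by step this gives:
  u_1 = (3, -2, 0)
  u_2 = (2/13, 3/13, 2)
  u_3 = (32/53, 48/53, -8/53)

Orthogonality check:
  u_2 · u_1 = 0 (should be 0)
  u_3 · u_1 = 0 (should be 0)
  u_3 · u_2 = 0 (should be 0)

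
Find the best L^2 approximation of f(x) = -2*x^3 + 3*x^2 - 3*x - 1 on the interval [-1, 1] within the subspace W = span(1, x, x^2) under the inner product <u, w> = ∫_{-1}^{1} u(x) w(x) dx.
g(x) = 3*x^2 - 21*x/5 - 1

The best approximation g ∈ W is the orthogonal projection of f onto W. Writing g = a_0 + a_1 x + a_2 x^2, the coefficients solve the normal equations G · a = b where
  G_{ij} = <φ_i, φ_j> and b_i = <f, φ_i>, with φ_0 = 1, φ_1 = x, φ_2 = x^2.
G =
  [2, 0, 2/3]
  [0, 2/3, 0]
  [2/3, 0, 2/5],
b = (0, -14/5, 8/15).
Solving gives a_0 = -1, a_1 = -21/5, a_2 = 3, so
  g(x) = 3*x^2 - 21*x/5 - 1.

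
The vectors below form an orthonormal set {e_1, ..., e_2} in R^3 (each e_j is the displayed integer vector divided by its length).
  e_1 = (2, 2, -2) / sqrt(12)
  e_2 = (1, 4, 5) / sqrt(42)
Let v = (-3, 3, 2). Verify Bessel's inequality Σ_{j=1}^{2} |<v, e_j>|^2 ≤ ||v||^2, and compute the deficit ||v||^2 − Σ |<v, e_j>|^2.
Σ |<v, e_j>|^2 = 139/14; ||v||^2 = 22; deficit = 169/14

Write each e_j = u_j / sqrt(<u_j, u_j>) where u_j is the displayed integer vector. Then <v, e_j> = <v, u_j> / sqrt(<u_j, u_j>), so |<v, e_j>|^2 = <v, u_j>^2 / <u_j, u_j>.
Coefficients: <v, e_1> = -4/sqrt(12), <v, e_2> = 19/sqrt(42).
Square and sum: Σ |<v, e_j>|^2 = 139/14.
Compute ||v||^2 = v·v = 22.
Deficit = 22 − 139/14 = 169/14 ≥ 0, confirming Bessel's inequality. (The deficit equals ||v − Σ <v,e_j> e_j||^2, the squared distance from v to span{e_j}.)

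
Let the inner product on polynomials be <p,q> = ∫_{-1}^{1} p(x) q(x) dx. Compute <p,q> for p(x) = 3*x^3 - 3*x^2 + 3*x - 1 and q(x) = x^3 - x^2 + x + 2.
<p,q> = -92/105

Expand the product: p(x)·q(x) = 3*x^6 - 6*x^5 + 9*x^4 - x^3 - 2*x^2 + 5*x - 2.
∫_{-1}^{1} of each monomial x^k gives [2/(k+1) if k even, 0 if k odd]. Integrating term-by-term (or equivalently evaluating the antiderivative F(x) = 3*x^7/7 - x^6 + 9*x^5/5 - x^4/4 - 2*x^3/3 + 5*x^2/2 - 2*x at the endpoints):
  F(1) − F(−1) = 341/420 − (709/420) = -92/105.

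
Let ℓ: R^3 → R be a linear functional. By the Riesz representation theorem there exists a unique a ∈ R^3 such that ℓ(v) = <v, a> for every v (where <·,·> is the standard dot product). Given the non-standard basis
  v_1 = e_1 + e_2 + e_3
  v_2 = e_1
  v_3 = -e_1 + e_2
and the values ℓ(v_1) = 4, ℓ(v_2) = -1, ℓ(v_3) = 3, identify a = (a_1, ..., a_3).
a = (-1, 2, 3)

Write a = (a_1, ..., a_3) in the standard basis. For each basis vector v_i, ℓ(v_i) = <v_i, a> is a linear equation in the a_j's. Collect the n equations into a matrix system V a = ℓ, where row i of V is v_i (expressed in the standard basis). Since V is invertible (lower-triangular with 1s on the diagonal, up to permutation), solve by back-substitution:
  V =
[[1, 1, 1],
 [1, 0, 0],
 [-1, 1, 0]]
  V a = (4, -1, 3)
Solving gives a = (-1, 2, 3).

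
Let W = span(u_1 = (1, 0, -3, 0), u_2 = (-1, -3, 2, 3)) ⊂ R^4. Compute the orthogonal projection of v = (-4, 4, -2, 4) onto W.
proj_W(v) = (32/181, -42/181, -110/181, 42/181)

Set up U = [u_1 | ... | u_2] ∈ R^(4×2). The projector onto W = col(U) is P = U (U^T U)^(-1) U^T.
Compute U^T U =
  [10, -7]
  [-7, 23],
and U^T v = (2, 0).
Solve U^T U · c = U^T v for the coefficients: c = (46/181, 14/181). The projection is proj_W(v) = U c.
Check: (v - proj_W(v)) · u_1 = 0  (should be 0).
Check: (v - proj_W(v)) · u_2 = 0  (should be 0).
Result: proj_W(v) = (32/181, -42/181, -110/181, 42/181).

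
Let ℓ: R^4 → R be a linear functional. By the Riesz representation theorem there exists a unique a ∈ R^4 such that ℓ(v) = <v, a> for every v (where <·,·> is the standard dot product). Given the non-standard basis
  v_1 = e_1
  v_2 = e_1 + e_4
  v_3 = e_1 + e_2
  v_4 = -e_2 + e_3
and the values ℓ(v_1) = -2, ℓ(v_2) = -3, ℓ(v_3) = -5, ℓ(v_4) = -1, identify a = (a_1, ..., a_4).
a = (-2, -3, -4, -1)

Write a = (a_1, ..., a_4) in the standard basis. For each basis vector v_i, ℓ(v_i) = <v_i, a> is a linear equation in the a_j's. Collect the n equations into a matrix system V a = ℓ, where row i of V is v_i (expressed in the standard basis). Since V is invertible (lower-triangular with 1s on the diagonal, up to permutation), solve by back-substitution:
  V =
[[1, 0, 0, 0],
 [1, 0, 0, 1],
 [1, 1, 0, 0],
 [0, -1, 1, 0]]
  V a = (-2, -3, -5, -1)
Solving gives a = (-2, -3, -4, -1).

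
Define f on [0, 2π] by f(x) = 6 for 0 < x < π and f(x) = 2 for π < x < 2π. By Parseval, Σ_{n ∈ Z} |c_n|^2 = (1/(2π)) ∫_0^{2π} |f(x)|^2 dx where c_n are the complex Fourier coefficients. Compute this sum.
Σ |c_n|^2 = 20

Parseval equates the L^2 energy of f (normalised by 1/(2π)) with the ℓ^2 sum of its Fourier coefficients: (1/(2π)) ∫_0^{2π} |f|^2 = Σ |c_n|^2.
Compute the left side: (1/(2π)) [∫_0^π 6^2 dx + ∫_π^{2π} 2^2 dx] = (1/(2π)) · (36π + 4π) = (36 + 4)/2 = 20.
So Σ_{n ∈ Z} |c_n|^2 = 20.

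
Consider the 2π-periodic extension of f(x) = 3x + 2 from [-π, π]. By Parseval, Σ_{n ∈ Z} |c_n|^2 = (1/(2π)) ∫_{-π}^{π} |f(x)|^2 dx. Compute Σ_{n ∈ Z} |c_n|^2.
Σ |c_n|^2 = 3π^2 + 4

Expand and integrate term by term over [-π, π]:
  ∫ (3x)^2 dx = 9·(2π^3/3); ∫ 2·3·(2)·x dx = 0 (odd integrand); ∫ 2^2 dx = 4·2π.
So (1/(2π)) ∫_{-π}^{π} (3x + 2)^2 dx = 9π^2/3 + 4 = 3π^2 + 4.
Parseval ⇒ Σ |c_n|^2 = 3π^2 + 4.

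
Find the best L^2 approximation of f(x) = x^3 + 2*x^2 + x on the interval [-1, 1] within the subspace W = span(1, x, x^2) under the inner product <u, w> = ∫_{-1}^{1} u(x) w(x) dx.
g(x) = 2*x^2 + 8*x/5

The best approximation g ∈ W is the orthogonal projection of f onto W. Writing g = a_0 + a_1 x + a_2 x^2, the coefficients solve the normal equations G · a = b where
  G_{ij} = <φ_i, φ_j> and b_i = <f, φ_i>, with φ_0 = 1, φ_1 = x, φ_2 = x^2.
G =
  [2, 0, 2/3]
  [0, 2/3, 0]
  [2/3, 0, 2/5],
b = (4/3, 16/15, 4/5).
Solving gives a_0 = 0, a_1 = 8/5, a_2 = 2, so
  g(x) = 2*x^2 + 8*x/5.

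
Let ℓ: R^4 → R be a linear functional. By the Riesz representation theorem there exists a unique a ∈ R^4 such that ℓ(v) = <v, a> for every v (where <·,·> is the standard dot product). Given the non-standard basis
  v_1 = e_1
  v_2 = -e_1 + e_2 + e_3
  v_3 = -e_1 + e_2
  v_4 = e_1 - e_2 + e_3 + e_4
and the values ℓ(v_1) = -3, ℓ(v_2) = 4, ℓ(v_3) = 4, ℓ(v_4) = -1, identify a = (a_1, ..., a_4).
a = (-3, 1, 0, 3)

Write a = (a_1, ..., a_4) in the standard basis. For each basis vector v_i, ℓ(v_i) = <v_i, a> is a linear equation in the a_j's. Collect the n equations into a matrix system V a = ℓ, where row i of V is v_i (expressed in the standard basis). Since V is invertible (lower-triangular with 1s on the diagonal, up to permutation), solve by back-substitution:
  V =
[[1, 0, 0, 0],
 [-1, 1, 1, 0],
 [-1, 1, 0, 0],
 [1, -1, 1, 1]]
  V a = (-3, 4, 4, -1)
Solving gives a = (-3, 1, 0, 3).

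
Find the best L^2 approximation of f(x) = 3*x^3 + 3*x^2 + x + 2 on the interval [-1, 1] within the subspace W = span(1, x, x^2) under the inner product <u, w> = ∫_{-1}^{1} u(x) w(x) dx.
g(x) = 3*x^2 + 14*x/5 + 2

The best approximation g ∈ W is the orthogonal projection of f onto W. Writing g = a_0 + a_1 x + a_2 x^2, the coefficients solve the normal equations G · a = b where
  G_{ij} = <φ_i, φ_j> and b_i = <f, φ_i>, with φ_0 = 1, φ_1 = x, φ_2 = x^2.
G =
  [2, 0, 2/3]
  [0, 2/3, 0]
  [2/3, 0, 2/5],
b = (6, 28/15, 38/15).
Solving gives a_0 = 2, a_1 = 14/5, a_2 = 3, so
  g(x) = 3*x^2 + 14*x/5 + 2.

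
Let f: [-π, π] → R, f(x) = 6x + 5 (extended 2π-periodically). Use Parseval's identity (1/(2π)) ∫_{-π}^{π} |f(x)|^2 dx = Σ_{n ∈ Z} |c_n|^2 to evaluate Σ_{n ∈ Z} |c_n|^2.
Σ |c_n|^2 = 12π^2 + 25

Expand and integrate term by term over [-π, π]:
  ∫ (6x)^2 dx = 36·(2π^3/3); ∫ 2·6·(5)·x dx = 0 (odd integrand); ∫ 5^2 dx = 25·2π.
So (1/(2π)) ∫_{-π}^{π} (6x + 5)^2 dx = 36π^2/3 + 25 = 12π^2 + 25.
Parseval ⇒ Σ |c_n|^2 = 12π^2 + 25.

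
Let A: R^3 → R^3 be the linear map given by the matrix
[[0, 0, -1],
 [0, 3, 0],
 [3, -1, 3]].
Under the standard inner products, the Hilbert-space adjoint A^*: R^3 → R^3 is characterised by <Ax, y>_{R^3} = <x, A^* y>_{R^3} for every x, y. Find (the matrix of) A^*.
A^* = A^T =
[[0, 0, 3],
 [0, 3, -1],
 [-1, 0, 3]]

For real matrices with standard dot products, the defining identity <Ax, y> = <x, A^* y> gives (Ax)^T y = x^T (A^*) y, i.e. x^T A^T y = x^T (A^*) y. Since this holds for all x, y, we must have A^* = A^T. Therefore
A^* =
[[0, 0, 3],
 [0, 3, -1],
 [-1, 0, 3]].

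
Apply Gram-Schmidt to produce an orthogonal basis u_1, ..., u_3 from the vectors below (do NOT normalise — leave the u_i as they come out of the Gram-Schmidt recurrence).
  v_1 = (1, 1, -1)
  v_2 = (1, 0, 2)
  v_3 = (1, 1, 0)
Orthogonal basis:
  u_1 = (1, 1, -1)
  u_2 = (4/3, 1/3, 5/3)
  u_3 = (-1/7, 3/14, 1/14)

Apply the Gram-Schmidt recurrence
  u_1 = v_1
  u_i = v_i − Σ_{j<i} ((v_i · u_j) / (u_j · u_j)) · u_j.

Step by step this gives:
  u_1 = (1, 1, -1)
  u_2 = (4/3, 1/3, 5/3)
  u_3 = (-1/7, 3/14, 1/14)

Orthogonality check:
  u_2 · u_1 = 0 (should be 0)
  u_3 · u_1 = 0 (should be 0)
  u_3 · u_2 = 0 (should be 0)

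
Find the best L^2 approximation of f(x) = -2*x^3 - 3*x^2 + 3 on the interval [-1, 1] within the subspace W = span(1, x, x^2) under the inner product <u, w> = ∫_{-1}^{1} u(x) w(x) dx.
g(x) = -3*x^2 - 6*x/5 + 3

The best approximation g ∈ W is the orthogonal projection of f onto W. Writing g = a_0 + a_1 x + a_2 x^2, the coefficients solve the normal equations G · a = b where
  G_{ij} = <φ_i, φ_j> and b_i = <f, φ_i>, with φ_0 = 1, φ_1 = x, φ_2 = x^2.
G =
  [2, 0, 2/3]
  [0, 2/3, 0]
  [2/3, 0, 2/5],
b = (4, -4/5, 4/5).
Solving gives a_0 = 3, a_1 = -6/5, a_2 = -3, so
  g(x) = -3*x^2 - 6*x/5 + 3.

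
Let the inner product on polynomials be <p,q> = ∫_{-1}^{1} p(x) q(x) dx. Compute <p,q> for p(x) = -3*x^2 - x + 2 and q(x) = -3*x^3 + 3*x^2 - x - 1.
<p,q> = 4/15

Expand the product: p(x)·q(x) = 9*x^5 - 6*x^4 - 6*x^3 + 10*x^2 - x - 2.
∫_{-1}^{1} of each monomial x^k gives [2/(k+1) if k even, 0 if k odd]. Integrating term-by-term (or equivalently evaluating the antiderivative F(x) = 3*x^6/2 - 6*x^5/5 - 3*x^4/2 + 10*x^3/3 - x^2/2 - 2*x at the endpoints):
  F(1) − F(−1) = -11/30 − (-19/30) = 4/15.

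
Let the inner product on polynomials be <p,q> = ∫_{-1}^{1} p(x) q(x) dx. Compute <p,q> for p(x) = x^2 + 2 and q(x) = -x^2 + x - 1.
<p,q> = -32/5

Expand the product: p(x)·q(x) = -x^4 + x^3 - 3*x^2 + 2*x - 2.
∫_{-1}^{1} of each monomial x^k gives [2/(k+1) if k even, 0 if k odd]. Integrating term-by-term (or equivalently evaluating the antiderivative F(x) = -x^5/5 + x^4/4 - x^3 + x^2 - 2*x at the endpoints):
  F(1) − F(−1) = -39/20 − (89/20) = -32/5.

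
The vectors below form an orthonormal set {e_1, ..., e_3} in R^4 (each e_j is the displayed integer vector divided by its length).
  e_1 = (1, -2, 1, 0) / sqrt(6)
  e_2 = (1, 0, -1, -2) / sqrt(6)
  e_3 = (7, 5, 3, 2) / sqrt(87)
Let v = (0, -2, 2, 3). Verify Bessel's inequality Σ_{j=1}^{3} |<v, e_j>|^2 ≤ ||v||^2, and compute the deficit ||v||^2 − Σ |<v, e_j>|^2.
Σ |<v, e_j>|^2 = 1454/87; ||v||^2 = 17; deficit = 25/87

Write each e_j = u_j / sqrt(<u_j, u_j>) where u_j is the displayed integer vector. Then <v, e_j> = <v, u_j> / sqrt(<u_j, u_j>), so |<v, e_j>|^2 = <v, u_j>^2 / <u_j, u_j>.
Coefficients: <v, e_1> = 6/sqrt(6), <v, e_2> = -8/sqrt(6), <v, e_3> = 2/sqrt(87).
Square and sum: Σ |<v, e_j>|^2 = 1454/87.
Compute ||v||^2 = v·v = 17.
Deficit = 17 − 1454/87 = 25/87 ≥ 0, confirming Bessel's inequality. (The deficit equals ||v − Σ <v,e_j> e_j||^2, the squared distance from v to span{e_j}.)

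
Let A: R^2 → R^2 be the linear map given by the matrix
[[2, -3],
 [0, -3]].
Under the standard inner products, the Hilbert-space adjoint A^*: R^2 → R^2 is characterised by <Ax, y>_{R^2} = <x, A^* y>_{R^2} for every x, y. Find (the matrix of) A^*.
A^* = A^T =
[[2, 0],
 [-3, -3]]

For real matrices with standard dot products, the defining identity <Ax, y> = <x, A^* y> gives (Ax)^T y = x^T (A^*) y, i.e. x^T A^T y = x^T (A^*) y. Since this holds for all x, y, we must have A^* = A^T. Therefore
A^* =
[[2, 0],
 [-3, -3]].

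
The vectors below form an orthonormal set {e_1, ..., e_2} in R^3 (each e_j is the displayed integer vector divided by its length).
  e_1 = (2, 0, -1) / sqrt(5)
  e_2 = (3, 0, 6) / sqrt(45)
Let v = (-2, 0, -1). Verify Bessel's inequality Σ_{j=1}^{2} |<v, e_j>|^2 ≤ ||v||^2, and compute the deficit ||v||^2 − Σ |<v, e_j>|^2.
Σ |<v, e_j>|^2 = 5; ||v||^2 = 5; deficit = 0

Write each e_j = u_j / sqrt(<u_j, u_j>) where u_j is the displayed integer vector. Then <v, e_j> = <v, u_j> / sqrt(<u_j, u_j>), so |<v, e_j>|^2 = <v, u_j>^2 / <u_j, u_j>.
Coefficients: <v, e_1> = -3/sqrt(5), <v, e_2> = -12/sqrt(45).
Square and sum: Σ |<v, e_j>|^2 = 5.
Compute ||v||^2 = v·v = 5.
Deficit = 5 − 5 = 0 ≥ 0, confirming Bessel's inequality. (The deficit equals ||v − Σ <v,e_j> e_j||^2, the squared distance from v to span{e_j}.)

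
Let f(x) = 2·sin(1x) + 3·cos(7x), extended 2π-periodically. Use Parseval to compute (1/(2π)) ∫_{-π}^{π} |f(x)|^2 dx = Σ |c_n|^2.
Σ |c_n|^2 = 13/2

Expand |f|^2 and use orthogonality of {sin(nx), cos(mx)} on [-π, π]:
  ∫_{-π}^{π} sin(nx)^2 dx = π, ∫ cos(mx)^2 dx = π, and cross terms integrate to 0.
So ∫_{-π}^{π} f(x)^2 dx = 2^2 · π + 3^2 · π = (4 + 9)π.
Divide by 2π: (4 + 9)/2 = 13/2.
By Parseval, this equals Σ |c_n|^2.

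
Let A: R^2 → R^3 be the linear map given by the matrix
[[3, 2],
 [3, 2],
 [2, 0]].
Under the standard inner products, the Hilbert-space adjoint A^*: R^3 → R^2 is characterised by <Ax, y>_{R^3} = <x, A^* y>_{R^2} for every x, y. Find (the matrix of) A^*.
A^* = A^T =
[[3, 3, 2],
 [2, 2, 0]]

For real matrices with standard dot products, the defining identity <Ax, y> = <x, A^* y> gives (Ax)^T y = x^T (A^*) y, i.e. x^T A^T y = x^T (A^*) y. Since this holds for all x, y, we must have A^* = A^T. Therefore
A^* =
[[3, 3, 2],
 [2, 2, 0]].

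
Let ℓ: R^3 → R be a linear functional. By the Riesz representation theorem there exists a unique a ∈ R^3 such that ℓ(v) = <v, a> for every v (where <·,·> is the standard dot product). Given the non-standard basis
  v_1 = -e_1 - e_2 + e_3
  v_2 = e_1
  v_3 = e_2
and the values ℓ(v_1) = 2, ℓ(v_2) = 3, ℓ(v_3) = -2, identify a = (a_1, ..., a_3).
a = (3, -2, 3)

Write a = (a_1, ..., a_3) in the standard basis. For each basis vector v_i, ℓ(v_i) = <v_i, a> is a linear equation in the a_j's. Collect the n equations into a matrix system V a = ℓ, where row i of V is v_i (expressed in the standard basis). Since V is invertible (lower-triangular with 1s on the diagonal, up to permutation), solve by back-substitution:
  V =
[[-1, -1, 1],
 [1, 0, 0],
 [0, 1, 0]]
  V a = (2, 3, -2)
Solving gives a = (3, -2, 3).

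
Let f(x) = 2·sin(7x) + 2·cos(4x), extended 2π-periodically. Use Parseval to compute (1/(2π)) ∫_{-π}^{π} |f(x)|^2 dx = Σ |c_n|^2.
Σ |c_n|^2 = 4

Expand |f|^2 and use orthogonality of {sin(nx), cos(mx)} on [-π, π]:
  ∫_{-π}^{π} sin(nx)^2 dx = π, ∫ cos(mx)^2 dx = π, and cross terms integrate to 0.
So ∫_{-π}^{π} f(x)^2 dx = 2^2 · π + 2^2 · π = (4 + 4)π.
Divide by 2π: (4 + 4)/2 = 4.
By Parseval, this equals Σ |c_n|^2.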